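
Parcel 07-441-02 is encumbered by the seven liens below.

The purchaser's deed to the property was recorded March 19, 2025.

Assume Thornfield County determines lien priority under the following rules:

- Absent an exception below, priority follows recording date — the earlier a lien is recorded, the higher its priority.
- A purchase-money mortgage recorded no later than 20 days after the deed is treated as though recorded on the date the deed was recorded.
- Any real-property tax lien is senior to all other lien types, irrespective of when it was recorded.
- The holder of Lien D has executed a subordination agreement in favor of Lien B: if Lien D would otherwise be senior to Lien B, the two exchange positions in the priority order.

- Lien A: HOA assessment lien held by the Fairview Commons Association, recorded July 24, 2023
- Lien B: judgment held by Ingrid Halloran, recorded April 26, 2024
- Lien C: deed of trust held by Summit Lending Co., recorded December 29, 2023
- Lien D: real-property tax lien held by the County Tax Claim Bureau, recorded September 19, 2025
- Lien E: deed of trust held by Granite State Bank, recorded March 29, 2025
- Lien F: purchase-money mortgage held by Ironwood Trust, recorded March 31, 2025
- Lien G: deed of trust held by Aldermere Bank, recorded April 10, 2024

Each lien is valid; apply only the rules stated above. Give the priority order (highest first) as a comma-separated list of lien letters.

Adjusting effective dates: F relates back to the deed date March 19, 2025.
As a real-property tax lien, D is senior to every other lien.
Among the remaining liens, by effective date: A (July 24, 2023), C (December 29, 2023), G (April 10, 2024), B (April 26, 2024), F (March 19, 2025), E (March 29, 2025).
The subordination applies — D was senior to B — so D and B swap.

B, A, C, G, D, F, E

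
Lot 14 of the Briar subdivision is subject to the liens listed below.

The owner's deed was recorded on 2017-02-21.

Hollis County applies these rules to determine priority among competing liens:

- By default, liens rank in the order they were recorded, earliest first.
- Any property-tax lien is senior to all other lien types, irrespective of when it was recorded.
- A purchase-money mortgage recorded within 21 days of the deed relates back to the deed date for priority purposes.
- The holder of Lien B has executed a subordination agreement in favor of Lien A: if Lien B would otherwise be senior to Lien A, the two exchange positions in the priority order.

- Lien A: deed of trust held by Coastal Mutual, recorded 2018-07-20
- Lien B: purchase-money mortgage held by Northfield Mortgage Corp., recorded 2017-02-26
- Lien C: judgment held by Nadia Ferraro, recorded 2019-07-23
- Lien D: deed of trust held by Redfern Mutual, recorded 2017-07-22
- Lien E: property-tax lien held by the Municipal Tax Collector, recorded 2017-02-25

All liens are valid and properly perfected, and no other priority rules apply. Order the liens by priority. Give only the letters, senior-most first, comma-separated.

E, A, D, B, C

First, effective dates: B's effective date is the deed date, 2017-02-21.
E, as a property-tax lien, has superpriority and ranks first.
Remaining liens by effective date: B (2017-02-21), D (2017-07-22), A (2018-07-20), C (2019-07-23).
B is senior to A before the subordination, so the two trade places.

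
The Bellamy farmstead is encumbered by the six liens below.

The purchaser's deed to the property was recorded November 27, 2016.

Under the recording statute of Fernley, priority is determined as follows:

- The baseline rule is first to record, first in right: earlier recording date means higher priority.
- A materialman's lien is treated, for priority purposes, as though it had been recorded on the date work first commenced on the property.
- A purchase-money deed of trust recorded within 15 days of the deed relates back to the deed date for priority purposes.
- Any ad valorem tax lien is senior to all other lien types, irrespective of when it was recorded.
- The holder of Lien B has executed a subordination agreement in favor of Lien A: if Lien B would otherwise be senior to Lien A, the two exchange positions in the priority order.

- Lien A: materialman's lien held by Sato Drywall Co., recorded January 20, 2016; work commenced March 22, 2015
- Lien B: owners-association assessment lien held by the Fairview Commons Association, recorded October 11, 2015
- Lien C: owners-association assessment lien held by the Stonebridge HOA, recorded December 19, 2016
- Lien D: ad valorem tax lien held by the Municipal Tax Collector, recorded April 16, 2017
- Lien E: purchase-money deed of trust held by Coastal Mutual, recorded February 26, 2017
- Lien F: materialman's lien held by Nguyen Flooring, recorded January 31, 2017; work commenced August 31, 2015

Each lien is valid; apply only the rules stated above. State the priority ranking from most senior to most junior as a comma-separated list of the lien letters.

Adjusting effective dates: A relates back to March 22, 2015 (work commenced); E was recorded 91 days after the deed — beyond 15 days — so no relation-back applies; F's effective date is August 31, 2015, when work began.
D is an ad valorem tax lien and takes priority over every other lien.
Remaining liens by effective date: A (March 22, 2015), F (August 31, 2015), B (October 11, 2015), C (December 19, 2016), E (February 26, 2017).
B already ranks below A; the subordination has no effect.

D, A, F, B, C, E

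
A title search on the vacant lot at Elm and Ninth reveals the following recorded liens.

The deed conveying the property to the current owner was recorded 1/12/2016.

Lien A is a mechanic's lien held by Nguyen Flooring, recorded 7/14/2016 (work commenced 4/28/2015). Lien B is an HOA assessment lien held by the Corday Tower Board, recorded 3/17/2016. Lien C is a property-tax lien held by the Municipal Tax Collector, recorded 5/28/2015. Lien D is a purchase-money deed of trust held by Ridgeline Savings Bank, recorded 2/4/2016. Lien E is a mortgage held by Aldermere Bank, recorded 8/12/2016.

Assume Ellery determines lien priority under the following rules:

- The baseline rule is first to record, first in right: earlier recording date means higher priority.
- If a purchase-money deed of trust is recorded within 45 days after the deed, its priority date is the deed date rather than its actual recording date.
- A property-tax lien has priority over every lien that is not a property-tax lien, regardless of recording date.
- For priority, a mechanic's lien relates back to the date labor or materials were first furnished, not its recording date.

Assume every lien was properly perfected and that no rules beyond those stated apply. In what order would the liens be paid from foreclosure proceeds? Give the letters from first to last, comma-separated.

C, A, D, B, E

Effective dates after the stated exceptions: A's effective date is 4/28/2015, when work began; D relates back to the deed date 1/12/2016.
As a property-tax lien, C is senior to every other lien.
Remaining liens by effective date: A (4/28/2015), D (1/12/2016), B (3/17/2016), E (8/12/2016).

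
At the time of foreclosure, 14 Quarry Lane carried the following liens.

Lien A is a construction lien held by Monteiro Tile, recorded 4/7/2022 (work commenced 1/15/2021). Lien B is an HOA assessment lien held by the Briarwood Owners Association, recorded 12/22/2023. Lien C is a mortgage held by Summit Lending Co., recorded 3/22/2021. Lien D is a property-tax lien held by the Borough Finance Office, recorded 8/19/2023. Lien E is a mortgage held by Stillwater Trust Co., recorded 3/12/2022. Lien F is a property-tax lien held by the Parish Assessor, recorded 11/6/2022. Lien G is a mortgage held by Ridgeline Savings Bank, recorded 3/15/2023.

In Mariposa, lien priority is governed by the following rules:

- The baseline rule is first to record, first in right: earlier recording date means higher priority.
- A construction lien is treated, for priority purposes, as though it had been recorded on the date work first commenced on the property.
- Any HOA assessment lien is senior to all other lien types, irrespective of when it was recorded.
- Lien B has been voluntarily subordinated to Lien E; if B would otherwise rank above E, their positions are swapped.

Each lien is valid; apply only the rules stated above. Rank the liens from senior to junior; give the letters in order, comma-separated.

Effective dates after the stated exceptions: A relates back to 1/15/2021 (work commenced).
B is an HOA assessment lien and takes priority over every other lien.
The other liens, earliest effective date first: A (1/15/2021), C (3/22/2021), E (3/12/2022), F (11/6/2022), G (3/15/2023), D (8/19/2023).
B would otherwise be senior to E, so under the subordination agreement B and E exchange positions.

E, A, C, B, F, G, D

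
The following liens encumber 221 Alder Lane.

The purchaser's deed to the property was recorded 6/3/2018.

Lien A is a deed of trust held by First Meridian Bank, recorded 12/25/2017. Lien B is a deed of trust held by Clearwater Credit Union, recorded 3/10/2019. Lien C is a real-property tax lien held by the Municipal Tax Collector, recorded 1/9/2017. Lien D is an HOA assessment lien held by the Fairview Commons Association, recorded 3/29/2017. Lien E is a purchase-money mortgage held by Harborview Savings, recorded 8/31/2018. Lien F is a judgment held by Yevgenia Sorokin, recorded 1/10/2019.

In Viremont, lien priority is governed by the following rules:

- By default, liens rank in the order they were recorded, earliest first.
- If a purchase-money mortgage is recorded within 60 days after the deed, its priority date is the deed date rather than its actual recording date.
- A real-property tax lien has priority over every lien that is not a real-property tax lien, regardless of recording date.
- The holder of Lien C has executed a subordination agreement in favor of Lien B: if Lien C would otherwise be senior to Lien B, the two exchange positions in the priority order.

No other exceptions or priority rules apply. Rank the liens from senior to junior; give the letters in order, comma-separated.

B, D, A, E, F, C

Effective dates: E was recorded 89 days after the deed — beyond 60 days — so no relation-back applies.
As a real-property tax lien, C is senior to every other lien.
Among the remaining liens, by effective date: D (3/29/2017), A (12/25/2017), E (8/31/2018), F (1/10/2019), B (3/10/2019).
Because C would otherwise rank above B, the subordination swaps them.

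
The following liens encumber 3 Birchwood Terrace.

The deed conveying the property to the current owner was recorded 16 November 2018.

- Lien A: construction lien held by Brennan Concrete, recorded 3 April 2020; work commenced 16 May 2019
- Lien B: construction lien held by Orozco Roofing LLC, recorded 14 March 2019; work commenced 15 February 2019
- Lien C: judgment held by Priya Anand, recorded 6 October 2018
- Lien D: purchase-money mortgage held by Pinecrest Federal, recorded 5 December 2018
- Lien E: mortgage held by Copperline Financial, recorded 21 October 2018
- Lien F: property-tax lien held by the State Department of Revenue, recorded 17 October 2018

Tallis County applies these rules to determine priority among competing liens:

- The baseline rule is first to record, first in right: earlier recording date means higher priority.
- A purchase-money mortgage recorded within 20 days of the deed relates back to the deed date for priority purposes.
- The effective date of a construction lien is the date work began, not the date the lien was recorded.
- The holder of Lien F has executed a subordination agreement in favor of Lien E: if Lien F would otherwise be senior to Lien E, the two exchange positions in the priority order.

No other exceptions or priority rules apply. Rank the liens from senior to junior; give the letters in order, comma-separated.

C, E, F, D, B, A

Effective dates after the stated exceptions: A relates back to 16 May 2019 (work commenced); B is treated as recorded 15 February 2019, the work-commencement date; D's effective date is the deed date, 16 November 2018.
By effective date, earliest first: C (6 October 2018), F (17 October 2018), E (21 October 2018), D (16 November 2018), B (15 February 2019), A (16 May 2019).
F is senior to E before the subordination, so the two trade places.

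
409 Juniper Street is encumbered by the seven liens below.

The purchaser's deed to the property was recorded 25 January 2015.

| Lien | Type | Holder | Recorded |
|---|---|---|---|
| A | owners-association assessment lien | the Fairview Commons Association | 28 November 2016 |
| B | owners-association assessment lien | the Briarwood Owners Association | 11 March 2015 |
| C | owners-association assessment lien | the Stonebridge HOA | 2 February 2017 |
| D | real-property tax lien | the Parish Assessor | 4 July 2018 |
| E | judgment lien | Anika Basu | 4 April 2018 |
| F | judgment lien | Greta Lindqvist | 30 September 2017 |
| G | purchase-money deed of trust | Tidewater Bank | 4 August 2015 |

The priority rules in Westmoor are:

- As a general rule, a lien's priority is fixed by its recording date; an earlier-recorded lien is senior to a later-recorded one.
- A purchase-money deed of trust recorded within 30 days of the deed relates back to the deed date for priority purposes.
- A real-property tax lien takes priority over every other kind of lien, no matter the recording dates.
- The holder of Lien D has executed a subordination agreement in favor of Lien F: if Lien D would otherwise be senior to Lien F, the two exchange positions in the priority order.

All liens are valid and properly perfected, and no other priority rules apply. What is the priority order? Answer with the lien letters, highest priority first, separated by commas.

F, B, G, A, C, D, E

Adjusting effective dates: G missed the 30-day window (191 days after the deed), so its recording date stands.
D, as a real-property tax lien, has superpriority and ranks first.
Among the remaining liens, by effective date: B (11 March 2015), G (4 August 2015), A (28 November 2016), C (2 February 2017), F (30 September 2017), E (4 April 2018).
D is senior to F before the subordination, so the two trade places.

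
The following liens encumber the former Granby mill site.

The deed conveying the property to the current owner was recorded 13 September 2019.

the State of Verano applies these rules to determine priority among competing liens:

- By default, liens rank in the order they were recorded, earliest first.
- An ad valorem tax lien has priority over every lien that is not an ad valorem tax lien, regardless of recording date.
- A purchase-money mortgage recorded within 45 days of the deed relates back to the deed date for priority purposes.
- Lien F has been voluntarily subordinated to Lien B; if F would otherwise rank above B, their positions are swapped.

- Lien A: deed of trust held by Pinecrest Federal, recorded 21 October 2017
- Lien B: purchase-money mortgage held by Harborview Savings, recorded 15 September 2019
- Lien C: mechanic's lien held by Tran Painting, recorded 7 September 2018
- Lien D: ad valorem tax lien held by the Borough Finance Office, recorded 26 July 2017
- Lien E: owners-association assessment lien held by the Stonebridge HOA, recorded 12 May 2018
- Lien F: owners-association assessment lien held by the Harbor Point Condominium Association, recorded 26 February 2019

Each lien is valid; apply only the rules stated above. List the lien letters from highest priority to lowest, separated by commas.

D, A, E, C, B, F

Effective dates after the stated exceptions: B's effective date is the deed date, 13 September 2019.
D is an ad valorem tax lien, so it outranks all other liens regardless of date.
The other liens, earliest effective date first: A (21 October 2017), E (12 May 2018), C (7 September 2018), F (26 February 2019), B (13 September 2019).
The subordination applies — F was senior to B — so F and B swap.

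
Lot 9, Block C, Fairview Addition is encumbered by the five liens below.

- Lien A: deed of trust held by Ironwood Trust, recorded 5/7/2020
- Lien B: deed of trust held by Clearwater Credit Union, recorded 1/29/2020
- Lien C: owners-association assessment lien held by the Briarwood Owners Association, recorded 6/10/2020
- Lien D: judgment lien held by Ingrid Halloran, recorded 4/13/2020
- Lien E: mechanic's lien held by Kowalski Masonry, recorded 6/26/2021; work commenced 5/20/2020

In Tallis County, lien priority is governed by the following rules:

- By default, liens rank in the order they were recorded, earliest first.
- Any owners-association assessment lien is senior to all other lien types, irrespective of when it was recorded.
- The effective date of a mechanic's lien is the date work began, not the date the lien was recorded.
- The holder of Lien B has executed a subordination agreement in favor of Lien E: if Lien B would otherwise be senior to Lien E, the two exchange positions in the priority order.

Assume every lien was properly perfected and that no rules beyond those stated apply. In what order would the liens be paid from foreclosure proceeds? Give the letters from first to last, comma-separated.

First, effective dates: E is treated as recorded 5/20/2020, the work-commencement date.
C, as an owners-association assessment lien, has superpriority and ranks first.
Ordering the rest by effective date: B (1/29/2020), D (4/13/2020), A (5/7/2020), E (5/20/2020).
B is senior to E before the subordination, so the two trade places.

C, E, D, A, B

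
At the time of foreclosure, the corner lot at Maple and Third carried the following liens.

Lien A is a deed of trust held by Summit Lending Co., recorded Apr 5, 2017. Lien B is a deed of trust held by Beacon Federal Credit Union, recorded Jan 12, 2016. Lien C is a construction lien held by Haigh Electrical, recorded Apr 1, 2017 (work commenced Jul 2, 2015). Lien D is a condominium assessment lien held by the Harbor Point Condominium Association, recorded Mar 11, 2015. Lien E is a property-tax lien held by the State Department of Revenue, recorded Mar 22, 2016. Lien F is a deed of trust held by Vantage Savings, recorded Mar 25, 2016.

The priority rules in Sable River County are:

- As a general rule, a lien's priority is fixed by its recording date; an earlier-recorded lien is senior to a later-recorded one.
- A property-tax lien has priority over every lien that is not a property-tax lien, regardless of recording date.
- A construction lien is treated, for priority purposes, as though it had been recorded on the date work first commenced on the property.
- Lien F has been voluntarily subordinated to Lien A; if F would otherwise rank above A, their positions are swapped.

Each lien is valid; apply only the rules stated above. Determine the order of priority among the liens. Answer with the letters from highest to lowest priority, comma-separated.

E, D, C, B, A, F

Effective dates after the stated exceptions: C's effective date is Jul 2, 2015, when work began.
E is a property-tax lien and takes priority over every other lien.
The other liens, earliest effective date first: D (Mar 11, 2015), C (Jul 2, 2015), B (Jan 12, 2016), F (Mar 25, 2016), A (Apr 5, 2017).
The subordination applies — F was senior to A — so F and A swap.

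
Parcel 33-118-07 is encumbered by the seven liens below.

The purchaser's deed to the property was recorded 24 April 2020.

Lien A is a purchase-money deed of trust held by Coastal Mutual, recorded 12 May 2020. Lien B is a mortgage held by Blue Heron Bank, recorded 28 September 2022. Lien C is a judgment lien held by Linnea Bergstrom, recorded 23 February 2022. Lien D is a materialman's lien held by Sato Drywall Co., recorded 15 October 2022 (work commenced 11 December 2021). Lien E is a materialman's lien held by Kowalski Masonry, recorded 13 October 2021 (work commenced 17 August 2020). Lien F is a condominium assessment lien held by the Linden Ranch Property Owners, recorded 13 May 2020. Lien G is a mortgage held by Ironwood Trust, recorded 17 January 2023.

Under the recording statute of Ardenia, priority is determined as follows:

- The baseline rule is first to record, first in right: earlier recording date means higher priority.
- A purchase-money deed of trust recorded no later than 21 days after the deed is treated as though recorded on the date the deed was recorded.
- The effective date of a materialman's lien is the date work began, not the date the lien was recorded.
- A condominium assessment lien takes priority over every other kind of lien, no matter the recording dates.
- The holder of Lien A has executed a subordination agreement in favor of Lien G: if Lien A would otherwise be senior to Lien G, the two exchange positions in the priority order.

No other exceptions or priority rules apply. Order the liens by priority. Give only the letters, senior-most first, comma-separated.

Adjusting effective dates: A relates back to the deed date 24 April 2020; D relates back to 11 December 2021 (work commenced); E relates back to 17 August 2020 (work commenced).
F is a condominium assessment lien and takes priority over every other lien.
Remaining liens by effective date: A (24 April 2020), E (17 August 2020), D (11 December 2021), C (23 February 2022), B (28 September 2022), G (17 January 2023).
A is senior to G before the subordination, so the two trade places.

F, G, E, D, C, B, A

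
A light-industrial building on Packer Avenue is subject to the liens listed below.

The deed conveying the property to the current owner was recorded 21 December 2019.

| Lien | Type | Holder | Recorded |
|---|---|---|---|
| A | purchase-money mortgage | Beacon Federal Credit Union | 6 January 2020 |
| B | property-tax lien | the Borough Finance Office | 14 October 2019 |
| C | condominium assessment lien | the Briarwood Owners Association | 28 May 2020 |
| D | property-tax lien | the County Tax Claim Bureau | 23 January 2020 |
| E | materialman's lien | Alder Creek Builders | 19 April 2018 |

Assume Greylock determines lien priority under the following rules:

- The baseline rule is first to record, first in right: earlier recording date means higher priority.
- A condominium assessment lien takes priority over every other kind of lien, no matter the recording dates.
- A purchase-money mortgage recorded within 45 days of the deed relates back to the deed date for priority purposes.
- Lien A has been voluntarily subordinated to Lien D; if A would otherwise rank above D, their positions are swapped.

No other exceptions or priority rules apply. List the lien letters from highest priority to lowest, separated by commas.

C, E, B, D, A

Adjusting effective dates: A was recorded within the 45-day window, so its effective date is the deed date 21 December 2019.
C is a condominium assessment lien, so it outranks all other liens regardless of date.
Remaining liens by effective date: E (19 April 2018), B (14 October 2019), A (21 December 2019), D (23 January 2020).
Because A would otherwise rank above D, the subordination swaps them.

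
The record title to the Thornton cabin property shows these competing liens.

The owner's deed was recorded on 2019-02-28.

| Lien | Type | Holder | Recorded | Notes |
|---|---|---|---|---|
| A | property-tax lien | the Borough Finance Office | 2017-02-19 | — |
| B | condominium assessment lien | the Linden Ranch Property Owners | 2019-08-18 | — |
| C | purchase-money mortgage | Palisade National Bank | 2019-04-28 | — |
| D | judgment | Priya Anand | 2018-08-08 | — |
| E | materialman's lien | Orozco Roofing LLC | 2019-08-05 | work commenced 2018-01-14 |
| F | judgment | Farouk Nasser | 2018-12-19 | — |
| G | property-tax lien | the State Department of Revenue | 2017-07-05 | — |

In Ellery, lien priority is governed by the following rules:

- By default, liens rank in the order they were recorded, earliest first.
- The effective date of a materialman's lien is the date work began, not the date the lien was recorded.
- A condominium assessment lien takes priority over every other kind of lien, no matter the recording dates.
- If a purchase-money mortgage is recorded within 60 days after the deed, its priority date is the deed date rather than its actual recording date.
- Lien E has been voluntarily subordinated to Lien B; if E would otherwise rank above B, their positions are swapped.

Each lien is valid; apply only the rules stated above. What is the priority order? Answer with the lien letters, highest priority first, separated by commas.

B, A, G, E, D, F, C

Adjusting effective dates: C relates back to the deed date 2019-02-28; E relates back to 2018-01-14 (work commenced).
As a condominium assessment lien, B is senior to every other lien.
Among the remaining liens, by effective date: A (2017-02-19), G (2017-07-05), E (2018-01-14), D (2018-08-08), F (2018-12-19), C (2019-02-28).
Since E is not senior to B, the subordination leaves the order unchanged.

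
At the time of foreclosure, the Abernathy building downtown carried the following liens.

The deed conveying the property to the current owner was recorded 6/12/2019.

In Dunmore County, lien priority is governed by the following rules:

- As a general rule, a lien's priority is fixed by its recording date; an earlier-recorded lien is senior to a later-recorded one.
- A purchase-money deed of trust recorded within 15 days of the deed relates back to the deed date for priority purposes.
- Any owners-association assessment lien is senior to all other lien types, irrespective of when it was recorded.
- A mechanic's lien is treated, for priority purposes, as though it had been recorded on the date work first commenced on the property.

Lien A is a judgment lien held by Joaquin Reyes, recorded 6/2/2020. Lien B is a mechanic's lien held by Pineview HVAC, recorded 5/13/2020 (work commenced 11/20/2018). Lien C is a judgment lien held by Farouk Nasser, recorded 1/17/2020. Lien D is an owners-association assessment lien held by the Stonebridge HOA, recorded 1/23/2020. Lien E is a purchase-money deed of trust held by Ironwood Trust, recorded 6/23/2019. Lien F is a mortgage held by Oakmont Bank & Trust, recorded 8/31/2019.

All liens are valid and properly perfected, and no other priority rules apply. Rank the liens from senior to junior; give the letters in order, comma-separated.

First, effective dates: B is treated as recorded 11/20/2018, the work-commencement date; E relates back to the deed date 6/12/2019.
D, as an owners-association assessment lien, has superpriority and ranks first.
Ordering the rest by effective date: B (11/20/2018), E (6/12/2019), F (8/31/2019), C (1/17/2020), A (6/2/2020).

D, B, E, F, C, A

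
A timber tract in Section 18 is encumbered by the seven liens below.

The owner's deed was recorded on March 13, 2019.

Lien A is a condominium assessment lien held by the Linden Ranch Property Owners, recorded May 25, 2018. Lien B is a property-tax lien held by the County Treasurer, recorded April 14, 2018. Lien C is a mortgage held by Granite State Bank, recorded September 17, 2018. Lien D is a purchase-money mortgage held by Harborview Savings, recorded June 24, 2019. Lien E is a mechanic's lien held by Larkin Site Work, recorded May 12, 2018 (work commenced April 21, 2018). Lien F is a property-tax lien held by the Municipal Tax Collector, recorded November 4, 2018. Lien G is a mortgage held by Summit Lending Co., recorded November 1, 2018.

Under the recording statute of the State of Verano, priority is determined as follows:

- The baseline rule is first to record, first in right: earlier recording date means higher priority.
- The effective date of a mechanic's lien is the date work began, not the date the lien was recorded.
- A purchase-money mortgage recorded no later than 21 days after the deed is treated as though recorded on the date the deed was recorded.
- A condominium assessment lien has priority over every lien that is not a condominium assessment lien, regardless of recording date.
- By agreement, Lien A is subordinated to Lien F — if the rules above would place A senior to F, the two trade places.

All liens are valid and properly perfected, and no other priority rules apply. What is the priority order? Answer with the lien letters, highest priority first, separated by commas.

F, B, E, C, G, A, D

First, effective dates: D missed the 21-day window (103 days after the deed), so its recording date stands; E is treated as recorded April 21, 2018, the work-commencement date.
A is a condominium assessment lien and takes priority over every other lien.
The other liens, earliest effective date first: B (April 14, 2018), E (April 21, 2018), C (September 17, 2018), G (November 1, 2018), F (November 4, 2018), D (June 24, 2019).
The subordination applies — A was senior to F — so A and F swap.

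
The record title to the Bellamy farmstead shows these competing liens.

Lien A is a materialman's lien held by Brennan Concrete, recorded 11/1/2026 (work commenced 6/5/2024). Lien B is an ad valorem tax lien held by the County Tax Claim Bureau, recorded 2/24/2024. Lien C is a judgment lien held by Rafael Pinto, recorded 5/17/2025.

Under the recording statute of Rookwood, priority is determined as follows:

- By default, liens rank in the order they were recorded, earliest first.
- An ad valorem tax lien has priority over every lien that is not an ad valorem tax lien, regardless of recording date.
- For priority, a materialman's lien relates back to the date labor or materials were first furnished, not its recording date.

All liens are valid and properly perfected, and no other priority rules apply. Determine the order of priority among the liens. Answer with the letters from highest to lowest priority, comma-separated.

B, A, C

Effective dates: A relates back to 6/5/2024 (work commenced).
B, as an ad valorem tax lien, has superpriority and ranks first.
Ordering the rest by effective date: A (6/5/2024), C (5/17/2025).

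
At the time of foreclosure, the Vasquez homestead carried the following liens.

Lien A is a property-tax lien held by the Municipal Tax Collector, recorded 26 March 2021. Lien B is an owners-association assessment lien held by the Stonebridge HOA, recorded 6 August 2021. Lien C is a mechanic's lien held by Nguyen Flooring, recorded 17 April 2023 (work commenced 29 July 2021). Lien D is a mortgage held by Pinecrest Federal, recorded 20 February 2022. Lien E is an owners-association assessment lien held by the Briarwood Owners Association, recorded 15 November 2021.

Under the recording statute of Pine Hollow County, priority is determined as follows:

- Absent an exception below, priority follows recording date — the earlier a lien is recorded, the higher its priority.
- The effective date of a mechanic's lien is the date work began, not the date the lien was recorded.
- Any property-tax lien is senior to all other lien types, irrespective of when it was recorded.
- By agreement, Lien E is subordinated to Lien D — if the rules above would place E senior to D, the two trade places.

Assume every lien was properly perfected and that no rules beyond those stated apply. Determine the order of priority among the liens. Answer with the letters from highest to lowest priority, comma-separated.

A, C, B, D, E

Effective dates after the stated exceptions: C's effective date is 29 July 2021, when work began.
As a property-tax lien, A is senior to every other lien.
The other liens, earliest effective date first: C (29 July 2021), B (6 August 2021), E (15 November 2021), D (20 February 2022).
Because E would otherwise rank above D, the subordination swaps them.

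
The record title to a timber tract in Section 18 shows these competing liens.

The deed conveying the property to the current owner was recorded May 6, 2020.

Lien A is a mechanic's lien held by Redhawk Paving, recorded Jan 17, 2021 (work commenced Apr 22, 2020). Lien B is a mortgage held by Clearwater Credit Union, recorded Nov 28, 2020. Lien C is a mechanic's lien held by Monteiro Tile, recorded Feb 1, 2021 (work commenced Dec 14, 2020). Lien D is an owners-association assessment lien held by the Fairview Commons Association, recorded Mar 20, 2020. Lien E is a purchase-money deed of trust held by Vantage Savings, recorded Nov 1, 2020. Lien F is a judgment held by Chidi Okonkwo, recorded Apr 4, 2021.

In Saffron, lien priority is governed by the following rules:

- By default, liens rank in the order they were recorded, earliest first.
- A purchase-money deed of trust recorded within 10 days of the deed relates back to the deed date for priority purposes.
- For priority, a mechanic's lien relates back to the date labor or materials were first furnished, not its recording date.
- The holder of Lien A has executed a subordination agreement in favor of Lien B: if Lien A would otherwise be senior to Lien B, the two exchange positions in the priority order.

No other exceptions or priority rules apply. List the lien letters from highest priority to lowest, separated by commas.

D, B, E, A, C, F

Effective dates after the stated exceptions: A relates back to Apr 22, 2020 (work commenced); C's effective date is Dec 14, 2020, when work began; E was recorded 179 days after the deed — beyond 10 days — so no relation-back applies.
Ordering by effective date: D (Mar 20, 2020), A (Apr 22, 2020), E (Nov 1, 2020), B (Nov 28, 2020), C (Dec 14, 2020), F (Apr 4, 2021).
A would otherwise be senior to B, so under the subordination agreement A and B exchange positions.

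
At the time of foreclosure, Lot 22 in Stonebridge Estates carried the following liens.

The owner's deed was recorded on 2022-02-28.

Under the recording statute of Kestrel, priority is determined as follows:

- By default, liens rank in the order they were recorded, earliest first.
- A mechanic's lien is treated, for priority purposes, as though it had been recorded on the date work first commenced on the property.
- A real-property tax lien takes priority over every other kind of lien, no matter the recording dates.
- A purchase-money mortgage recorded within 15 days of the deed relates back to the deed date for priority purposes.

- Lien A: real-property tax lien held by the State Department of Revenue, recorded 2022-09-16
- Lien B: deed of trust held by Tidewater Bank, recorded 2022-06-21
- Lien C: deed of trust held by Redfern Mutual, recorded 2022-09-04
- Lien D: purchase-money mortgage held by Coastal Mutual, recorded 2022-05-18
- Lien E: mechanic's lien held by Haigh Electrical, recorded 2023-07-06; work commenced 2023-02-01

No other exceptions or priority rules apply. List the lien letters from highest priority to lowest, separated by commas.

A, D, B, C, E

Adjusting effective dates: D was recorded 79 days after the deed — beyond 15 days — so no relation-back applies; E is treated as recorded 2023-02-01, the work-commencement date.
A, as a real-property tax lien, has superpriority and ranks first.
The other liens, earliest effective date first: D (2022-05-18), B (2022-06-21), C (2022-09-04), E (2023-02-01).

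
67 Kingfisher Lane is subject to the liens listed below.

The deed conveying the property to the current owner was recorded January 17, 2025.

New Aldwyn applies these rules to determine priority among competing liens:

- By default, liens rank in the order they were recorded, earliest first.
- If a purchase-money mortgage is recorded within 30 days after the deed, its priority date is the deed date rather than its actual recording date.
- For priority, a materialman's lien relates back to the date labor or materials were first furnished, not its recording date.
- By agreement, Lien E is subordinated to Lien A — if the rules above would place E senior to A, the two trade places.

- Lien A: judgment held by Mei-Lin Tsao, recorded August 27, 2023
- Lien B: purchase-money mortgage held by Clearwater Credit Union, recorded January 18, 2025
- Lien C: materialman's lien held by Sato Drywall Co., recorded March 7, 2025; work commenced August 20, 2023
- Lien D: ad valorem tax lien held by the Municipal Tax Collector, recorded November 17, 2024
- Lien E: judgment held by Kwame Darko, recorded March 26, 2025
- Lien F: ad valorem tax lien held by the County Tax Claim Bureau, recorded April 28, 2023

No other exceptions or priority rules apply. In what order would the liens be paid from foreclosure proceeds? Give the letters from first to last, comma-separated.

F, C, A, D, B, E

Effective dates after the stated exceptions: B's effective date is the deed date, January 17, 2025; C's effective date is August 20, 2023, when work began.
By effective date, earliest first: F (April 28, 2023), C (August 20, 2023), A (August 27, 2023), D (November 17, 2024), B (January 17, 2025), E (March 26, 2025).
E is already junior to A, so the subordination agreement changes nothing.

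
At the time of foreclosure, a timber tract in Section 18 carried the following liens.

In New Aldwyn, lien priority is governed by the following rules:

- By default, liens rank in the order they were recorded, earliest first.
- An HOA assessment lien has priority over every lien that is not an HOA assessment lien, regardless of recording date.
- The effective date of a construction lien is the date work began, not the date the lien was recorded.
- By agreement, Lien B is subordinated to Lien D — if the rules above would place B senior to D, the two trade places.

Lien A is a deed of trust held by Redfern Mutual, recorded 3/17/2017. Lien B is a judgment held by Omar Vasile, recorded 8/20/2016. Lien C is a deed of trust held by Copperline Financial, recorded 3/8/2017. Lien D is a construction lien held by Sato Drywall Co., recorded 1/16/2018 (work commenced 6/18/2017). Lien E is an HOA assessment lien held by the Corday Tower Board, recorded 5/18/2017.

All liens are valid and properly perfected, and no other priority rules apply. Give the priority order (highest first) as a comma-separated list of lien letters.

Effective dates after the stated exceptions: D's effective date is 6/18/2017, when work began.
E is an HOA assessment lien, so it outranks all other liens regardless of date.
Remaining liens by effective date: B (8/20/2016), C (3/8/2017), A (3/17/2017), D (6/18/2017).
Because B would otherwise rank above D, the subordination swaps them.

E, D, C, A, B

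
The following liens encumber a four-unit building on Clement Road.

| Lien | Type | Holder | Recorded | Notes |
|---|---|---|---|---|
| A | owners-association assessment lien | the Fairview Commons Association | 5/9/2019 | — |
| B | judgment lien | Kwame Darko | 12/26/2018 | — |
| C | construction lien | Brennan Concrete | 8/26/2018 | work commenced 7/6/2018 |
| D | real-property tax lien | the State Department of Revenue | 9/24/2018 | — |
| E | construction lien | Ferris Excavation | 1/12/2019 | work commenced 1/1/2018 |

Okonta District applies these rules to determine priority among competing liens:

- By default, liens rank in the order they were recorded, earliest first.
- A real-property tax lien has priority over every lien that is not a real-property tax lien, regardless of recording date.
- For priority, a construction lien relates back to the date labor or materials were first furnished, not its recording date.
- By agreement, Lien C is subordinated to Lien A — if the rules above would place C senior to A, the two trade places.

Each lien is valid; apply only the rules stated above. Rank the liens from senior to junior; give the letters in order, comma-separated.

Adjusting effective dates: C's effective date is 7/6/2018, when work began; E is treated as recorded 1/1/2018, the work-commencement date.
D is a real-property tax lien, so it outranks all other liens regardless of date.
Ordering the rest by effective date: E (1/1/2018), C (7/6/2018), B (12/26/2018), A (5/9/2019).
Because C would otherwise rank above A, the subordination swaps them.

D, E, A, B, C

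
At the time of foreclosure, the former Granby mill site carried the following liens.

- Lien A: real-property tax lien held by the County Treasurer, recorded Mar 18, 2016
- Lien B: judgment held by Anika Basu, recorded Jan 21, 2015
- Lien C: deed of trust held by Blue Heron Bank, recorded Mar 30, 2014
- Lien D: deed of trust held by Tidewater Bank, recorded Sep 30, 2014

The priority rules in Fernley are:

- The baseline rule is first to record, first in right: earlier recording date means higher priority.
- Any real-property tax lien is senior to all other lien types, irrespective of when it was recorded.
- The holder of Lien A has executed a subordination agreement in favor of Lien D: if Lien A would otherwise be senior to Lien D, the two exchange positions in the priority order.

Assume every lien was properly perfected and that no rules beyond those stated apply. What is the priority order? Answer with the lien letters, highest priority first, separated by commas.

A, as a real-property tax lien, has superpriority and ranks first.
Ordering the rest by effective date: C (Mar 30, 2014), D (Sep 30, 2014), B (Jan 21, 2015).
The subordination applies — A was senior to D — so A and D swap.

D, C, A, B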